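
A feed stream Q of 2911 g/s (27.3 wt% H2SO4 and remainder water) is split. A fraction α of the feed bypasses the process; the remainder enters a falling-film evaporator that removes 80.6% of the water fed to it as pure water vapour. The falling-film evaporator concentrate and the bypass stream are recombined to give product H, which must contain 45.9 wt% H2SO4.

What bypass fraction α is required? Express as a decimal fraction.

0.308

All 2911×0.273 = 794.7 g/s of H2SO4 reaches H, so H = 794.7/0.459 = 1731.4 g/s and vapour = 1179.6 g/s.
The evaporator receives (1−α)·2911 of feed at 0.727 water and removes 0.806 of that water:
0.806×0.727×(1−α)×2911 = 1179.6
(1−α) = 1179.6/1705.7 = 0.6916;  α = 0.3084.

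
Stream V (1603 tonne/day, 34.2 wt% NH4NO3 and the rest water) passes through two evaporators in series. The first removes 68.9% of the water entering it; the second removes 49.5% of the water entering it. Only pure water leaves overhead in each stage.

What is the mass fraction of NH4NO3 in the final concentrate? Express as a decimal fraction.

water in feed = 1603×0.658 = 1054.8 tonne/day.
After stage 1: water left = (1−0.689)×1054.8 = 328.03; stream total = 876.26 tonne/day.
After stage 2: water left = (1−0.495)×328.03 = 165.66; final concentrate = 713.88 tonne/day.
NH4NO3 fraction = 548.23/713.88 = 0.768.

0.768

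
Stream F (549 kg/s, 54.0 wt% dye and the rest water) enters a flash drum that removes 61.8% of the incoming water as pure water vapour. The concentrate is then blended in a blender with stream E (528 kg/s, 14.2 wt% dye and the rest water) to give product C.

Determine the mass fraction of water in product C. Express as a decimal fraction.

0.597

Vapour removed = 0.618×0.460×549 = 156.07 kg/s; concentrate = 392.93 kg/s.
water reaching the mixer = 96.47 (from concentrate) + 528×0.858 = 549.49 kg/s.
Product flow = 392.93 + 528 = 920.93 kg/s; water fraction = 0.597.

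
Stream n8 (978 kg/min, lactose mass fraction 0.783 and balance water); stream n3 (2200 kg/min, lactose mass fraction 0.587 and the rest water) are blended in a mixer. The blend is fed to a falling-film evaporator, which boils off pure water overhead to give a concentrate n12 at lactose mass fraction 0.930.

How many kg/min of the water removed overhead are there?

966 kg/min

lactose entering = 978×0.783 + 2200×0.587 = 2057.2 kg/min.
All lactose reports to n12, so n12 = 2057.2/0.930 = 2212 kg/min.
Total feed = 3178 kg/min; overhead = 3178 − 2212 = 965.98 kg/min.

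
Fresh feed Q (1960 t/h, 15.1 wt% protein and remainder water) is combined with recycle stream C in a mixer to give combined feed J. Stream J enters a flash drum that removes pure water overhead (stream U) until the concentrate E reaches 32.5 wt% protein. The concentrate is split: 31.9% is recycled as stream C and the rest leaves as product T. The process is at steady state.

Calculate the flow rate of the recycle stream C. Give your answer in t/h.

426.6 t/h

Overall protein balance (none leaves overhead): protein in fresh feed = protein in product, i.e. 1960×0.151 = (1−0.319)·E·0.325.
E = 295.96/(0.325×0.681) = 1337.2 t/h.
Recycle C = 0.319×1337.2 = 426.57 t/h.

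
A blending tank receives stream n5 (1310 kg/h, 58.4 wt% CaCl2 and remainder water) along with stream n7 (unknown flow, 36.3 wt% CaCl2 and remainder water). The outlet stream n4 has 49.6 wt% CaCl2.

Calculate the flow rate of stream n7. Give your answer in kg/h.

Let n7 be the unknown flow. Total out = 1310 + n7.
CaCl2 balance: 765.04 + 0.363·n7 = 0.496·(1310 + n7)
(0.363 − 0.496)·n7 = 0.496×1310 − 765.04 = -115.28
n7 = -115.28 / -0.133 = 866.77 kg/h

866.8 kg/h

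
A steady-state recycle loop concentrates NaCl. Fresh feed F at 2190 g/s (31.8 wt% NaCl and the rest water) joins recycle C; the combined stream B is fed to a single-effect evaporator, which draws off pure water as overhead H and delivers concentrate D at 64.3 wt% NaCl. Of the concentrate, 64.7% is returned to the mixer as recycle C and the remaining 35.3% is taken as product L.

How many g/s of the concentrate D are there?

3068 g/s

Overall NaCl balance (none leaves overhead): NaCl in fresh feed = NaCl in product, i.e. 2190×0.318 = (1−0.647)·D·0.643.
D = 696.42/(0.643×0.353) = 3068.2 g/s.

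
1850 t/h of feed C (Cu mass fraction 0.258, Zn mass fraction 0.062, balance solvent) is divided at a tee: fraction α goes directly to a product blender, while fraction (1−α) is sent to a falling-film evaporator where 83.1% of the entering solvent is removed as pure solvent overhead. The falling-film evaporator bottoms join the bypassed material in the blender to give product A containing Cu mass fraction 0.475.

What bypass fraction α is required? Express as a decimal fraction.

0.192

All 1850×0.258 = 477.3 t/h of Cu reaches A, so A = 477.3/0.475 = 1004.8 t/h and vapour = 845.16 t/h.
The evaporator receives (1−α)·1850 of feed at 0.680 solvent and removes 0.831 of that solvent:
0.831×0.680×(1−α)×1850 = 845.16
(1−α) = 845.16/1045.4 = 0.8085;  α = 0.1915.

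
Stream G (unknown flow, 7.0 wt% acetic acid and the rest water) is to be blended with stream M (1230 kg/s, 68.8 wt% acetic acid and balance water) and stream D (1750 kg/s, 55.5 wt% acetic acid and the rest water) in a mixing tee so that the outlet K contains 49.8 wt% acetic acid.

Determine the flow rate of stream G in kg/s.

779.1 kg/s

Let G be the unknown flow. Total out = 2980 + G.
acetic acid balance: 1817.5 + 0.070·G = 0.498·(2980 + G)
(0.070 − 0.498)·G = 0.498×2980 − 1817.5 = -333.45
G = -333.45 / -0.428 = 779.09 kg/s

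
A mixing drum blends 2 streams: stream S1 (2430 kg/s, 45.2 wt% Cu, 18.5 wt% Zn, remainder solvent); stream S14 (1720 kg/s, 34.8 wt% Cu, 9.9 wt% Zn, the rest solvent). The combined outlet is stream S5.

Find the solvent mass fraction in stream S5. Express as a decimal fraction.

Total flow out = 2430 + 1720 = 4150 kg/s.
solvent in = 2430×0.363 + 1720×0.553 = 1833.2 kg/s.
solvent mass fraction in S5 = 1833.2/4150 = 0.4417.

0.4417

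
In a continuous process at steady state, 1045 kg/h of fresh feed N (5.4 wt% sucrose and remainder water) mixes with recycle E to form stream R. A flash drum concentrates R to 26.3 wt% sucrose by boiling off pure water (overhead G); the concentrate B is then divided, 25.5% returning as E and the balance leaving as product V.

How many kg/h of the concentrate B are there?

288 kg/h

Overall sucrose balance (none leaves overhead): sucrose in fresh feed = sucrose in product, i.e. 1045×0.054 = (1−0.255)·B·0.263.
B = 56.43/(0.263×0.745) = 288 kg/h.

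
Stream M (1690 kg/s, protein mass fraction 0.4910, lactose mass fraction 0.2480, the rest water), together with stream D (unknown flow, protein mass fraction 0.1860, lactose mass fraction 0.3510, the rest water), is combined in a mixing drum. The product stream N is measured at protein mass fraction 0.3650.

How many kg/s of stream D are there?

1190 kg/s

Let D be the unknown flow. Total out = 1690 + D.
protein balance: 829.79 + 0.186·D = 0.365·(1690 + D)
(0.186 − 0.365)·D = 0.365×1690 − 829.79 = -212.94
D = -212.94 / -0.179 = 1189.6 kg/s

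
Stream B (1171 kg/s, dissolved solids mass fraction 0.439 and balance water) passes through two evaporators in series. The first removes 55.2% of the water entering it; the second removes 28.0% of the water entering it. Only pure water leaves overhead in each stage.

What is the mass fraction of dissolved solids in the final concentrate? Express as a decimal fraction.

0.708

water in feed = 1171×0.561 = 656.93 kg/s.
After stage 1: water left = (1−0.552)×656.93 = 294.31; stream total = 808.37 kg/s.
After stage 2: water left = (1−0.280)×294.31 = 211.9; final concentrate = 725.97 kg/s.
dissolved solids fraction = 514.07/725.97 = 0.708.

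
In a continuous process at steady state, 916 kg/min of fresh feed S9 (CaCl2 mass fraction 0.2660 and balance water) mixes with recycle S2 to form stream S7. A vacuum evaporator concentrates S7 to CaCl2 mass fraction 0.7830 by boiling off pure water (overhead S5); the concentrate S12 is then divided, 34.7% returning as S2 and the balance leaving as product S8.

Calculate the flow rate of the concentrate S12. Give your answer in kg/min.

Overall CaCl2 balance (none leaves overhead): CaCl2 in fresh feed = CaCl2 in product, i.e. 916×0.266 = (1−0.347)·S12·0.783.
S12 = 243.66/(0.783×0.653) = 476.54 kg/min.

476.5 kg/min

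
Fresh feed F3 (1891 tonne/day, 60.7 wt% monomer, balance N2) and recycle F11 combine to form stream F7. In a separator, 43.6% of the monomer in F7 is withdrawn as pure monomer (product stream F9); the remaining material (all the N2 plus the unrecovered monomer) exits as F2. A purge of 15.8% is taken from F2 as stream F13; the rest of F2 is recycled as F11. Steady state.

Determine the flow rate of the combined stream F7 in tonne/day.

N2 enters only via F3 and leaves only via the purge: 1891×0.393 = 0.158×(N2 in F2), and the separator passes all N2, so N2 in F7 = N2 in F2 = 4703.6 tonne/day.
monomer in F7: m_A = 1891×0.607 + (1−0.158)·(1−0.436)·m_A, so m_A = 1147.8/0.5251 = 2185.9 tonne/day.
F7 = 2185.9 + 4703.6 = 6889.5 tonne/day.

6889 tonne/day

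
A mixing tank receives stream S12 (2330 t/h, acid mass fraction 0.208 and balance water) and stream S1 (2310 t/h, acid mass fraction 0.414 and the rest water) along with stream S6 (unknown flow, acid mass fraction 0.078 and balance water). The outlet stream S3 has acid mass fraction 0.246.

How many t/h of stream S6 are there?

1783 t/h

Let S6 be the unknown flow. Total out = 4640 + S6.
acid balance: 1441 + 0.078·S6 = 0.246·(4640 + S6)
(0.078 − 0.246)·S6 = 0.246×4640 − 1441 = -299.54
S6 = -299.54 / -0.168 = 1783 t/h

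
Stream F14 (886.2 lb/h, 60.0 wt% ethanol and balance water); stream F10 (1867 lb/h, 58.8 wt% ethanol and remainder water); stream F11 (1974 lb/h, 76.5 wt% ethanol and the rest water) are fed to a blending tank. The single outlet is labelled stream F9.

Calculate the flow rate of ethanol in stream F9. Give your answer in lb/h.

ethanol out = ethanol in = 886.2×0.600 + 1867×0.588 + 1974×0.765 = 3139.6 lb/h.

3140 lb/h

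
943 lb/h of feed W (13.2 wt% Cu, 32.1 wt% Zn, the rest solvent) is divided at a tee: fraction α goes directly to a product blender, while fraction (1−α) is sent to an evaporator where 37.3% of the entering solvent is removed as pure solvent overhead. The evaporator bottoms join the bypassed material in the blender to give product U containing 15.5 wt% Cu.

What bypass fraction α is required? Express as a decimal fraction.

All 943×0.132 = 124.48 lb/h of Cu reaches U, so U = 124.48/0.155 = 803.07 lb/h and vapour = 139.93 lb/h.
The evaporator receives (1−α)·943 of feed at 0.547 solvent and removes 0.373 of that solvent:
0.373×0.547×(1−α)×943 = 139.93
(1−α) = 139.93/192.4 = 0.7273;  α = 0.2727.

0.273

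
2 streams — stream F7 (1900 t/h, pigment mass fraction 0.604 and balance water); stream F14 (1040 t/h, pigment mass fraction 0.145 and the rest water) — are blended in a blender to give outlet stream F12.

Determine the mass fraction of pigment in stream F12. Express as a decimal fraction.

Total flow out = 1900 + 1040 = 2940 t/h.
pigment in = 1900×0.604 + 1040×0.145 = 1298.4 t/h.
pigment mass fraction in F12 = 1298.4/2940 = 0.442.

0.442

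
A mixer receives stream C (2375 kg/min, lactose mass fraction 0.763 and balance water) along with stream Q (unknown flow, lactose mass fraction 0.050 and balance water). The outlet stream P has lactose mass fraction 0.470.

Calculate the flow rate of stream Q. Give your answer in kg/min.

1657 kg/min

Let Q be the unknown flow. Total out = 2375 + Q.
lactose balance: 1812.1 + 0.050·Q = 0.470·(2375 + Q)
(0.050 − 0.470)·Q = 0.470×2375 − 1812.1 = -695.88
Q = -695.88 / -0.420 = 1656.8 kg/min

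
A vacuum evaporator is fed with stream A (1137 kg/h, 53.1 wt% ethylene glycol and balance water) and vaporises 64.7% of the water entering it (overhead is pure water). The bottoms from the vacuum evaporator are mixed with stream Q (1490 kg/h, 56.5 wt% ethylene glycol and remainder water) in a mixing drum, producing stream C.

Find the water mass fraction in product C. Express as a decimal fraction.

0.3665

Vapour removed = 0.647×0.469×1137 = 345.01 kg/h; concentrate = 791.99 kg/h.
water reaching the mixer = 188.24 (from concentrate) + 1490×0.435 = 836.39 kg/h.
Product flow = 791.99 + 1490 = 2282 kg/h; water fraction = 0.3665.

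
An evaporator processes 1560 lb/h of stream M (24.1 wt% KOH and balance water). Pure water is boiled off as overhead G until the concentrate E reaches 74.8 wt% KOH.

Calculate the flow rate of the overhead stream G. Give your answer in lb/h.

1057 lb/h

KOH is conserved: 1560×0.241 = 375.96 lb/h all reports to the concentrate.
Concentrate = 375.96/(target fraction) = 502.62 lb/h.
Overhead = 1560 − 502.62 = 1057.4 lb/h.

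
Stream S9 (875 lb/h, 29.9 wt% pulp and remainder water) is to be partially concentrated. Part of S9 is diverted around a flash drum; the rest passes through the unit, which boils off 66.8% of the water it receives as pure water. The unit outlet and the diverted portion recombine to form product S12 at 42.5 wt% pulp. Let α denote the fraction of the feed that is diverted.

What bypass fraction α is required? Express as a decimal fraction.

0.367

All 875×0.299 = 261.62 lb/h of pulp reaches S12, so S12 = 261.62/0.425 = 615.59 lb/h and vapour = 259.41 lb/h.
The evaporator receives (1−α)·875 of feed at 0.701 water and removes 0.668 of that water:
0.668×0.701×(1−α)×875 = 259.41
(1−α) = 259.41/409.73 = 0.6331;  α = 0.3669.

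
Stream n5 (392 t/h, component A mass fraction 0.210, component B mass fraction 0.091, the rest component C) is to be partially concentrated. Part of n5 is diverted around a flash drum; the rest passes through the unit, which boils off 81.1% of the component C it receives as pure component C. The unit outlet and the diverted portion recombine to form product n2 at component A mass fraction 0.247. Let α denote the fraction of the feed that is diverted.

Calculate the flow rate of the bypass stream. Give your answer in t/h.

All 392×0.210 = 82.32 t/h of component A reaches n2, so n2 = 82.32/0.247 = 333.28 t/h and vapour = 58.721 t/h.
The evaporator receives (1−α)·392 of feed at 0.699 component C and removes 0.811 of that component C:
0.811×0.699×(1−α)×392 = 58.721
(1−α) = 58.721/222.22 = 0.2642;  α = 0.7358.
Bypass flow = 0.7358×392 = 288.42 t/h.

288.4 t/h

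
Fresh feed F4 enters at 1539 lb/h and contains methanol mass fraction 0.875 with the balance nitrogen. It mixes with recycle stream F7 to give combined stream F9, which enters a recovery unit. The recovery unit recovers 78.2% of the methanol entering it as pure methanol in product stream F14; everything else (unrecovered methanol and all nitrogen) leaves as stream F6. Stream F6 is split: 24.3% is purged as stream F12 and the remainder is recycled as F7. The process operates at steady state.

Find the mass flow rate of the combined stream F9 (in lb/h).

2404 lb/h

nitrogen enters only via F4 and leaves only via the purge: 1539×0.125 = 0.243×(nitrogen in F6), and the recovery unit passes all nitrogen, so nitrogen in F9 = nitrogen in F6 = 791.67 lb/h.
methanol in F9: m_A = 1539×0.875 + (1−0.243)·(1−0.782)·m_A, so m_A = 1346.6/0.8350 = 1612.8 lb/h.
F9 = 1612.8 + 791.67 = 2404.4 lb/h.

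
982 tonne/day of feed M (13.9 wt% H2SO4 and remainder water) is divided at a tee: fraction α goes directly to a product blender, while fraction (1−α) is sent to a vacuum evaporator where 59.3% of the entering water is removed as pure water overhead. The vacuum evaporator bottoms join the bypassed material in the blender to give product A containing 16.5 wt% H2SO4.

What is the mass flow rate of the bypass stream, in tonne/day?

All 982×0.139 = 136.5 tonne/day of H2SO4 reaches A, so A = 136.5/0.165 = 827.26 tonne/day and vapour = 154.74 tonne/day.
The evaporator receives (1−α)·982 of feed at 0.861 water and removes 0.593 of that water:
0.593×0.861×(1−α)×982 = 154.74
(1−α) = 154.74/501.38 = 0.3086;  α = 0.6914.
Bypass flow = 0.6914×982 = 678.93 tonne/day.

678.9 tonne/day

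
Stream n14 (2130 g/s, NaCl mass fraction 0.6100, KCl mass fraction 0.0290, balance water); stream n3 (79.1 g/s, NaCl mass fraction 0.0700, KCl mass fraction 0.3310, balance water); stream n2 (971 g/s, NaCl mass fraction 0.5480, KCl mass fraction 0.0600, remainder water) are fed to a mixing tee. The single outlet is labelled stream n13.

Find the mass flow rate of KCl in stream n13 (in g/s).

KCl out = KCl in = 2130×0.029 + 79.1×0.331 + 971×0.060 = 146.21 g/s.

146.2 g/s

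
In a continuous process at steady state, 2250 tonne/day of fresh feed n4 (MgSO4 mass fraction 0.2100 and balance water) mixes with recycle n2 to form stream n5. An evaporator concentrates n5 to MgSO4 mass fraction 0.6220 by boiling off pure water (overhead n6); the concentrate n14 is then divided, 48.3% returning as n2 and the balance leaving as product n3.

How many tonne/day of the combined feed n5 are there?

2960 tonne/day

Overall MgSO4 balance (none leaves overhead): MgSO4 in fresh feed = MgSO4 in product, i.e. 2250×0.210 = (1−0.483)·n14·0.622.
n14 = 472.5/(0.622×0.517) = 1469.3 tonne/day.
Recycle n2 = 0.483×1469.3 = 709.69 tonne/day.
Combined feed n5 = 2250 + 709.69 = 2959.7 tonne/day.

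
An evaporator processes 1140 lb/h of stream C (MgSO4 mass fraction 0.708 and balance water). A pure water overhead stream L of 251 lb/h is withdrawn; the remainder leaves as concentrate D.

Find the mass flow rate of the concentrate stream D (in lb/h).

889 lb/h

Concentrate = 1140 − 251 = 889 lb/h.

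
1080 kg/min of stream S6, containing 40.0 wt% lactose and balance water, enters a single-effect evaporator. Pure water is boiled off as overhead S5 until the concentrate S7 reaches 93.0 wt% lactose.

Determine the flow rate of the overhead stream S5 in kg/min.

lactose is conserved: 1080×0.400 = 432 kg/min all reports to the concentrate.
Concentrate = 432/(target fraction) = 464.52 kg/min.
Overhead = 1080 − 464.52 = 615.48 kg/min.

615.5 kg/min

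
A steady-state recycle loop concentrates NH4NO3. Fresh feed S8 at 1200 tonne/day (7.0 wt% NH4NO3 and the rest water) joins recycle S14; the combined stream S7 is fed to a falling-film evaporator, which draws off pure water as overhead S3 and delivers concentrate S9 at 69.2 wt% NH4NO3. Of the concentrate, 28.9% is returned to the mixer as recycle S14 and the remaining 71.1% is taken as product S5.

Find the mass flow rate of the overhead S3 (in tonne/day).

Overall NH4NO3 balance (none leaves overhead): NH4NO3 in fresh feed = NH4NO3 in product, i.e. 1200×0.070 = (1−0.289)·S9·0.692.
S9 = 84/(0.692×0.711) = 170.73 tonne/day.
Recycle S14 = 0.289×170.73 = 49.34 tonne/day.
Combined feed S7 = 1200 + 49.34 = 1249.3 tonne/day.
Overhead S3 = S7 − S9 = 1249.3 − 170.73 = 1078.6 tonne/day.

1079 tonne/day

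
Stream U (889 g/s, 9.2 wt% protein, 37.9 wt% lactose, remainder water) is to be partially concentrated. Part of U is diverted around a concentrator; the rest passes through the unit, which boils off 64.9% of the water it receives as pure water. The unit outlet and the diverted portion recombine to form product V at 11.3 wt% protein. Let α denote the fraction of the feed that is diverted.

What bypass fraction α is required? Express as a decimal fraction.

0.459

All 889×0.092 = 81.788 g/s of protein reaches V, so V = 81.788/0.113 = 723.79 g/s and vapour = 165.21 g/s.
The evaporator receives (1−α)·889 of feed at 0.529 water and removes 0.649 of that water:
0.649×0.529×(1−α)×889 = 165.21
(1−α) = 165.21/305.21 = 0.5413;  α = 0.4587.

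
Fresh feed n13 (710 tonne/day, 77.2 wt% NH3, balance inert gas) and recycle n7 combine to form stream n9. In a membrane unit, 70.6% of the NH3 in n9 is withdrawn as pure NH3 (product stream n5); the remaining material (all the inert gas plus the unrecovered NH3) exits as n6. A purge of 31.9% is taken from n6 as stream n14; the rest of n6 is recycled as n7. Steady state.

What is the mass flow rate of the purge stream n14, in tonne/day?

inert gas enters only via n13 and leaves only via the purge: 710×0.228 = 0.319×(inert gas in n6), and the membrane unit passes all inert gas, so inert gas in n9 = inert gas in n6 = 507.46 tonne/day.
NH3 in n9: m_A = 710×0.772 + (1−0.319)·(1−0.706)·m_A, so m_A = 548.12/0.7998 = 685.33 tonne/day.
n6 = (1−0.706)×685.33 + 507.46 = 708.95 tonne/day.
Purge n14 = 0.319×708.95 = 226.15 tonne/day.

226.2 tonne/day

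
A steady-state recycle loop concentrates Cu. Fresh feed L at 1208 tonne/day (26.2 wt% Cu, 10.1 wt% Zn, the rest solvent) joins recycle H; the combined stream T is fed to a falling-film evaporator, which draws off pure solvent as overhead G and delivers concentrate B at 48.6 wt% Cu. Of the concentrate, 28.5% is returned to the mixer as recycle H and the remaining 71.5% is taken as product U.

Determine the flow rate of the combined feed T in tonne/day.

1468 tonne/day

Overall Cu balance (none leaves overhead): Cu in fresh feed = Cu in product, i.e. 1208×0.262 = (1−0.285)·B·0.486.
B = 316.5/(0.486×0.715) = 910.81 tonne/day.
Recycle H = 0.285×910.81 = 259.58 tonne/day.
Combined feed T = 1208 + 259.58 = 1467.6 tonne/day.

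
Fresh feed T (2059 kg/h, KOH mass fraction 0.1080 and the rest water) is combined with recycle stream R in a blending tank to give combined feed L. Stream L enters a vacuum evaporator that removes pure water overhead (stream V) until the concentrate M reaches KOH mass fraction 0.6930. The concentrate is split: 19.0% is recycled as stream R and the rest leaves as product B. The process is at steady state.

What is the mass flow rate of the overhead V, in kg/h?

Overall KOH balance (none leaves overhead): KOH in fresh feed = KOH in product, i.e. 2059×0.108 = (1−0.190)·M·0.693.
M = 222.37/(0.693×0.810) = 396.15 kg/h.
Recycle R = 0.190×396.15 = 75.269 kg/h.
Combined feed L = 2059 + 75.269 = 2134.3 kg/h.
Overhead V = L − M = 2134.3 − 396.15 = 1738.1 kg/h.

1738 kg/h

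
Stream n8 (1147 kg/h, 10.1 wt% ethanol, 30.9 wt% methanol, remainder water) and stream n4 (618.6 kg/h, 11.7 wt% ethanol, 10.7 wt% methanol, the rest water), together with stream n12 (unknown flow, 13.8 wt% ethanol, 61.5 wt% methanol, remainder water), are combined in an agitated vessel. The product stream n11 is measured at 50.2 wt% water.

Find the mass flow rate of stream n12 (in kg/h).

Let n12 be the unknown flow. Total out = 1765.6 + n12.
water balance: 1156.8 + 0.247·n12 = 0.502·(1765.6 + n12)
(0.247 − 0.502)·n12 = 0.502×1765.6 − 1156.8 = -270.43
n12 = -270.43 / -0.255 = 1060.5 kg/h

1061 kg/h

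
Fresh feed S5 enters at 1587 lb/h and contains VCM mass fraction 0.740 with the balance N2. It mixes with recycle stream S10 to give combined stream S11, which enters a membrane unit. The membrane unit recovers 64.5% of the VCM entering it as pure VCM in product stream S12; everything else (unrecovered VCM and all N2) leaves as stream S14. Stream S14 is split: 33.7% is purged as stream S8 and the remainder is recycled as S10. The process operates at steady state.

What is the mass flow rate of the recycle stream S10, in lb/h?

1173 lb/h

N2 enters only via S5 and leaves only via the purge: 1587×0.260 = 0.337×(N2 in S14), and the membrane unit passes all N2, so N2 in S11 = N2 in S14 = 1224.4 lb/h.
VCM in S11: m_A = 1587×0.740 + (1−0.337)·(1−0.645)·m_A, so m_A = 1174.4/0.7646 = 1535.9 lb/h.
S14 = (1−0.645)×1535.9 + 1224.4 = 1769.6 lb/h.
Recycle S10 = (1−0.337)×1769.6 = 1173.3 lb/h.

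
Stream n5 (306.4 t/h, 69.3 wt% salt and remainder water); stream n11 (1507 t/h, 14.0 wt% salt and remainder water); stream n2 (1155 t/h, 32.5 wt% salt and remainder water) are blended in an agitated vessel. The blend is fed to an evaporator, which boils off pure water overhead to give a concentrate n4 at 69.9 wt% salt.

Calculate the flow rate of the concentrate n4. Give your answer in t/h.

salt entering = 306.4×0.693 + 1507×0.140 + 1155×0.325 = 798.69 t/h.
All salt reports to n4, so n4 = 798.69/0.699 = 1142.6 t/h.

1143 t/h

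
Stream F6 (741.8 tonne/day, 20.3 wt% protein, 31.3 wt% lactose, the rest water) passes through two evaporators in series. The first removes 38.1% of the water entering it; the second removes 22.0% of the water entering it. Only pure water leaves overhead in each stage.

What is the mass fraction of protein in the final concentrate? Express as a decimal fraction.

water in feed = 741.8×0.484 = 359.03 tonne/day.
After stage 1: water left = (1−0.381)×359.03 = 222.24; stream total = 605.01 tonne/day.
After stage 2: water left = (1−0.220)×222.24 = 173.35; final concentrate = 556.12 tonne/day.
protein fraction = 150.59/556.12 = 0.271.

0.271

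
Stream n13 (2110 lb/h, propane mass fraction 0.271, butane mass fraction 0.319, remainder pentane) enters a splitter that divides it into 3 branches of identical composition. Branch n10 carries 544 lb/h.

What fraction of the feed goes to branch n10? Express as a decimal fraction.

Fraction to n10 = 544/2110 = 0.2578.

0.258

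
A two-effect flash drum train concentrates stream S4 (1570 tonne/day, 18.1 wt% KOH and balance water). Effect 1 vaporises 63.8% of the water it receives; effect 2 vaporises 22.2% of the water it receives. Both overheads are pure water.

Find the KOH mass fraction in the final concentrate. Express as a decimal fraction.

0.4397

water in feed = 1570×0.819 = 1285.8 tonne/day.
After stage 1: water left = (1−0.638)×1285.8 = 465.47; stream total = 749.64 tonne/day.
After stage 2: water left = (1−0.222)×465.47 = 362.14; final concentrate = 646.31 tonne/day.
KOH fraction = 284.17/646.31 = 0.4397.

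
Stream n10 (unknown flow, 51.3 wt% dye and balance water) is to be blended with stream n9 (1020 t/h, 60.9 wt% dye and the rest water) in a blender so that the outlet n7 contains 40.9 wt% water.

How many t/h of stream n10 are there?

Let n10 be the unknown flow. Total out = 1020 + n10.
water balance: 398.82 + 0.487·n10 = 0.409·(1020 + n10)
(0.487 − 0.409)·n10 = 0.409×1020 − 398.82 = 18.36
n10 = 18.36 / 0.078 = 235.38 t/h

235.4 t/h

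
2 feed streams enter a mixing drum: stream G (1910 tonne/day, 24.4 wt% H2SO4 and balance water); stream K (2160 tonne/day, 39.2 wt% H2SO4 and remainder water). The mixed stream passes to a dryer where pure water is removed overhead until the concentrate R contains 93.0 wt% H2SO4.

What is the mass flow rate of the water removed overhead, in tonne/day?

H2SO4 entering = 1910×0.244 + 2160×0.392 = 1312.8 tonne/day.
All H2SO4 reports to R, so R = 1312.8/0.930 = 1411.6 tonne/day.
Total feed = 4070 tonne/day; overhead = 4070 − 1411.6 = 2658.4 tonne/day.

2658 tonne/day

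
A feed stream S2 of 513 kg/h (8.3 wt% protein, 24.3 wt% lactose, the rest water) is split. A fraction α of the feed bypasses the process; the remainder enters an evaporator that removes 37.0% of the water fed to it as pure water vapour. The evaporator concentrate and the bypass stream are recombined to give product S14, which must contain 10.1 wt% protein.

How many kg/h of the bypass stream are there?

All 513×0.083 = 42.579 kg/h of protein reaches S14, so S14 = 42.579/0.101 = 421.57 kg/h and vapour = 91.426 kg/h.
The evaporator receives (1−α)·513 of feed at 0.674 water and removes 0.370 of that water:
0.370×0.674×(1−α)×513 = 91.426
(1−α) = 91.426/127.93 = 0.7146;  α = 0.2854.
Bypass flow = 0.2854×513 = 146.39 kg/h.

146.4 kg/h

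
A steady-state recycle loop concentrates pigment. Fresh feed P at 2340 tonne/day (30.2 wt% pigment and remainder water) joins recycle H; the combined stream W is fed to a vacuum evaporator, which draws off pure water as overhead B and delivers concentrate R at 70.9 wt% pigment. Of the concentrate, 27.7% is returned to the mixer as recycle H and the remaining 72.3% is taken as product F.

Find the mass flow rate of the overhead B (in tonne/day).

Overall pigment balance (none leaves overhead): pigment in fresh feed = pigment in product, i.e. 2340×0.302 = (1−0.277)·R·0.709.
R = 706.68/(0.709×0.723) = 1378.6 tonne/day.
Recycle H = 0.277×1378.6 = 381.87 tonne/day.
Combined feed W = 2340 + 381.87 = 2721.9 tonne/day.
Overhead B = W − R = 2721.9 − 1378.6 = 1343.3 tonne/day.

1343 tonne/day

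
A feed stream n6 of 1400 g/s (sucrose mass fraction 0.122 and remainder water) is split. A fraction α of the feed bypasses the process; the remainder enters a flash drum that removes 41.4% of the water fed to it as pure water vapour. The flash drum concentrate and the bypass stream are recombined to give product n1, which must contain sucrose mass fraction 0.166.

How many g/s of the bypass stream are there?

All 1400×0.122 = 170.8 g/s of sucrose reaches n1, so n1 = 170.8/0.166 = 1028.9 g/s and vapour = 371.08 g/s.
The evaporator receives (1−α)·1400 of feed at 0.878 water and removes 0.414 of that water:
0.414×0.878×(1−α)×1400 = 371.08
(1−α) = 371.08/508.89 = 0.7292;  α = 0.2708.
Bypass flow = 0.2708×1400 = 379.11 g/s.

379.1 g/s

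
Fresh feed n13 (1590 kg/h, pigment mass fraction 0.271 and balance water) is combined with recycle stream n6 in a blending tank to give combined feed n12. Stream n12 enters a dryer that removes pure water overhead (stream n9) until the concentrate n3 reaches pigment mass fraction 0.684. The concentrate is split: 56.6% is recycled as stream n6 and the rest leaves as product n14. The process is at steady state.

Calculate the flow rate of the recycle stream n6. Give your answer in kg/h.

Overall pigment balance (none leaves overhead): pigment in fresh feed = pigment in product, i.e. 1590×0.271 = (1−0.566)·n3·0.684.
n3 = 430.89/(0.684×0.434) = 1451.5 kg/h.
Recycle n6 = 0.566×1451.5 = 821.56 kg/h.

821.6 kg/h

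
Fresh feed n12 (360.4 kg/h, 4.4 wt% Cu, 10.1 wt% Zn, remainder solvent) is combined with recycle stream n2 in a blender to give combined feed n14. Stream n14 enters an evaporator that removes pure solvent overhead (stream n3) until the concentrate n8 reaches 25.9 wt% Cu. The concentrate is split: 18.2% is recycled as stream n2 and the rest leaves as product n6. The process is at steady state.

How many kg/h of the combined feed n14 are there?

Overall Cu balance (none leaves overhead): Cu in fresh feed = Cu in product, i.e. 360.4×0.044 = (1−0.182)·n8·0.259.
n8 = 15.858/(0.259×0.818) = 74.849 kg/h.
Recycle n2 = 0.182×74.849 = 13.622 kg/h.
Combined feed n14 = 360.4 + 13.622 = 374.02 kg/h.

374 kg/h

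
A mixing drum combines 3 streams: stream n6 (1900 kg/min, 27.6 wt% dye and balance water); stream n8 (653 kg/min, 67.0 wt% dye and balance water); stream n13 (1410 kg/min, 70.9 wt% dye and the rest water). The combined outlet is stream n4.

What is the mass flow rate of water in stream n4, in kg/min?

2001 kg/min

water out = water in = 1900×0.724 + 653×0.330 + 1410×0.291 = 2001.4 kg/min.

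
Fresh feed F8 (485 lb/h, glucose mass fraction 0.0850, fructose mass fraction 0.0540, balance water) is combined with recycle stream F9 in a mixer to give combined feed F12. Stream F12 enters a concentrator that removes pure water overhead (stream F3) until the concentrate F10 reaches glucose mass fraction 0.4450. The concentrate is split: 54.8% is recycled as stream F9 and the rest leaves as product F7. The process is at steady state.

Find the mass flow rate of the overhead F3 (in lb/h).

392.4 lb/h

Overall glucose balance (none leaves overhead): glucose in fresh feed = glucose in product, i.e. 485×0.085 = (1−0.548)·F10·0.445.
F10 = 41.225/(0.445×0.452) = 204.96 lb/h.
Recycle F9 = 0.548×204.96 = 112.32 lb/h.
Combined feed F12 = 485 + 112.32 = 597.32 lb/h.
Overhead F3 = F12 − F10 = 597.32 − 204.96 = 392.36 lb/h.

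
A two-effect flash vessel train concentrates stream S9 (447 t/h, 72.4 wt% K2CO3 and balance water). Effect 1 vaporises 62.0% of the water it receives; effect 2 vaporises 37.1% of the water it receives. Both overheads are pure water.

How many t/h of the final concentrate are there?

353.1 t/h

water in feed = 447×0.276 = 123.37 t/h.
After stage 1: water left = (1−0.620)×123.37 = 46.881; stream total = 370.51 t/h.
After stage 2: water left = (1−0.371)×46.881 = 29.488; final concentrate = 353.12 t/h.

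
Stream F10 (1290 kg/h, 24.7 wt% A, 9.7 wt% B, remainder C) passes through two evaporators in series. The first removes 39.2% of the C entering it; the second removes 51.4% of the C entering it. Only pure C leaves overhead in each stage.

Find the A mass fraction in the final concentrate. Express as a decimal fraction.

C in feed = 1290×0.656 = 846.24 kg/h.
After stage 1: C left = (1−0.392)×846.24 = 514.51; stream total = 958.27 kg/h.
After stage 2: C left = (1−0.514)×514.51 = 250.05; final concentrate = 693.81 kg/h.
A fraction = 318.63/693.81 = 0.4592.

0.4592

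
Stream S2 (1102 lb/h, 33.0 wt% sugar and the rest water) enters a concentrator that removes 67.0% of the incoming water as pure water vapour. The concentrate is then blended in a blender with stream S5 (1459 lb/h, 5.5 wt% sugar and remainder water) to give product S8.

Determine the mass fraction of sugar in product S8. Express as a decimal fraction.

Vapour removed = 0.670×0.670×1102 = 494.69 lb/h; concentrate = 607.31 lb/h.
sugar reaching the mixer = 363.66 (from concentrate) + 1459×0.055 = 443.91 lb/h.
Product flow = 607.31 + 1459 = 2066.3 lb/h; sugar fraction = 0.215.

0.215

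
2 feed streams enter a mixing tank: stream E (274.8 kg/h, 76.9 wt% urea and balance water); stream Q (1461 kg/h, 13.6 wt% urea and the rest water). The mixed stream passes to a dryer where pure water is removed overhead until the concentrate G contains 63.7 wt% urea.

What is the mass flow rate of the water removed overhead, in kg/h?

1092 kg/h

urea entering = 274.8×0.769 + 1461×0.136 = 410.02 kg/h.
All urea reports to G, so G = 410.02/0.637 = 643.67 kg/h.
Total feed = 1735.8 kg/h; overhead = 1735.8 − 643.67 = 1092.1 kg/h.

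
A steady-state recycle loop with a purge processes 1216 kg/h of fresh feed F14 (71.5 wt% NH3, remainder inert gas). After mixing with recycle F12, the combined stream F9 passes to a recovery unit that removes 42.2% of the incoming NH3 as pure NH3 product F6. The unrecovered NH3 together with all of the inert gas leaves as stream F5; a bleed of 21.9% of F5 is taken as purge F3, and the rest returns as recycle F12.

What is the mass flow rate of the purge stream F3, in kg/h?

inert gas enters only via F14 and leaves only via the purge: 1216×0.285 = 0.219×(inert gas in F5), and the recovery unit passes all inert gas, so inert gas in F9 = inert gas in F5 = 1582.5 kg/h.
NH3 in F9: m_A = 1216×0.715 + (1−0.219)·(1−0.422)·m_A, so m_A = 869.44/0.5486 = 1584.9 kg/h.
F5 = (1−0.422)×1584.9 + 1582.5 = 2498.5 kg/h.
Purge F3 = 0.219×2498.5 = 547.18 kg/h.

547.2 kg/h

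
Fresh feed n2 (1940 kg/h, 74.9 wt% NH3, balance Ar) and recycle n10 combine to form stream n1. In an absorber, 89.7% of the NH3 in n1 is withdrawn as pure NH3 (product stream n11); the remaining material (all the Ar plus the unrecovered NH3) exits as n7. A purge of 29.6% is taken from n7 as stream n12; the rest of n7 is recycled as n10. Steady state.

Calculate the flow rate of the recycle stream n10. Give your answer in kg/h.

Ar enters only via n2 and leaves only via the purge: 1940×0.251 = 0.296×(Ar in n7), and the absorber passes all Ar, so Ar in n1 = Ar in n7 = 1645.1 kg/h.
NH3 in n1: m_A = 1940×0.749 + (1−0.296)·(1−0.897)·m_A, so m_A = 1453.1/0.9275 = 1566.7 kg/h.
n7 = (1−0.897)×1566.7 + 1645.1 = 1806.4 kg/h.
Recycle n10 = (1−0.296)×1806.4 = 1271.7 kg/h.

1272 kg/h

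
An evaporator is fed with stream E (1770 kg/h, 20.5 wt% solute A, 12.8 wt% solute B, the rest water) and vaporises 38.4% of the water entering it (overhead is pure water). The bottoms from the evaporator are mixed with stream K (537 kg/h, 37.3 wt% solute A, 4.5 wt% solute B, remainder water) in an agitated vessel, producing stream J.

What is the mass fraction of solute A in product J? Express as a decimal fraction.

Vapour removed = 0.384×0.667×1770 = 453.35 kg/h; concentrate = 1316.7 kg/h.
solute A reaching the mixer = 362.85 (from concentrate) + 537×0.373 = 563.15 kg/h.
Product flow = 1316.7 + 537 = 1853.7 kg/h; solute A fraction = 0.3038.

0.3038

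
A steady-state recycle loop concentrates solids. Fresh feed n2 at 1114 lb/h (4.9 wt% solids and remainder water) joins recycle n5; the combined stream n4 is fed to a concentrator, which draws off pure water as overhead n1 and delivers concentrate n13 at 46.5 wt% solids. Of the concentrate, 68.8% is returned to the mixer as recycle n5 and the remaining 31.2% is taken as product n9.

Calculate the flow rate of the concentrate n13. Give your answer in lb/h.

Overall solids balance (none leaves overhead): solids in fresh feed = solids in product, i.e. 1114×0.049 = (1−0.688)·n13·0.465.
n13 = 54.586/(0.465×0.312) = 376.25 lb/h.

376.2 lb/h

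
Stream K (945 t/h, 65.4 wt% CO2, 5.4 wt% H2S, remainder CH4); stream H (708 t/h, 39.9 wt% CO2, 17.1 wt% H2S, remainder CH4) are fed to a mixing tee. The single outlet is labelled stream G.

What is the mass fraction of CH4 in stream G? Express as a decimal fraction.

Total flow out = 945 + 708 = 1653 t/h.
CH4 in = 945×0.292 + 708×0.430 = 580.38 t/h.
CH4 mass fraction in G = 580.38/1653 = 0.3511.

0.3511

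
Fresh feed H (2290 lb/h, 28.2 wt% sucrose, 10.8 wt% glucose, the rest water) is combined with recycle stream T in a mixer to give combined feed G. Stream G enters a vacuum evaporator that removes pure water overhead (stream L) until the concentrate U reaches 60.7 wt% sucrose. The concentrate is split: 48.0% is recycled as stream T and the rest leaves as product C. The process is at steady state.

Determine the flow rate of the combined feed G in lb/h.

Overall sucrose balance (none leaves overhead): sucrose in fresh feed = sucrose in product, i.e. 2290×0.282 = (1−0.480)·U·0.607.
U = 645.78/(0.607×0.520) = 2045.9 lb/h.
Recycle T = 0.480×2045.9 = 982.05 lb/h.
Combined feed G = 2290 + 982.05 = 3272.1 lb/h.

3272 lb/h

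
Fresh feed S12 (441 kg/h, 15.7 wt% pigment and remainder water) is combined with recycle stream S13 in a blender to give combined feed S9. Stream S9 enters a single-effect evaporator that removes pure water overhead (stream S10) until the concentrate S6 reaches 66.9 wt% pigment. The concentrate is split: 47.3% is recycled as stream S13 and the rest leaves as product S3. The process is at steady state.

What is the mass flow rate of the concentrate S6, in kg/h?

Overall pigment balance (none leaves overhead): pigment in fresh feed = pigment in product, i.e. 441×0.157 = (1−0.473)·S6·0.669.
S6 = 69.237/(0.669×0.527) = 196.38 kg/h.

196.4 kg/h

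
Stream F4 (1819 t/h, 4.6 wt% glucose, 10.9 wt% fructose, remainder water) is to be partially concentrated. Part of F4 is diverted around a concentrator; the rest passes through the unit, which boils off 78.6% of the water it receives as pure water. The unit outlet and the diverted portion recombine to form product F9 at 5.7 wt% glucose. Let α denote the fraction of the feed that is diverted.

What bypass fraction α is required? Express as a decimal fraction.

All 1819×0.046 = 83.674 t/h of glucose reaches F9, so F9 = 83.674/0.057 = 1468 t/h and vapour = 351.04 t/h.
The evaporator receives (1−α)·1819 of feed at 0.845 water and removes 0.786 of that water:
0.786×0.845×(1−α)×1819 = 351.04
(1−α) = 351.04/1208.1 = 0.2906;  α = 0.7094.

0.709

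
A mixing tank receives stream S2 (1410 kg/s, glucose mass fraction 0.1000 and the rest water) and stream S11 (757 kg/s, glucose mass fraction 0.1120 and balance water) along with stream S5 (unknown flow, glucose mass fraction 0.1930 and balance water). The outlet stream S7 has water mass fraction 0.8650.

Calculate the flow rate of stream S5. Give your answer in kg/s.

Let S5 be the unknown flow. Total out = 2167 + S5.
water balance: 1941.2 + 0.807·S5 = 0.865·(2167 + S5)
(0.807 − 0.865)·S5 = 0.865×2167 − 1941.2 = -66.761
S5 = -66.761 / -0.058 = 1151.1 kg/s

1151 kg/s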